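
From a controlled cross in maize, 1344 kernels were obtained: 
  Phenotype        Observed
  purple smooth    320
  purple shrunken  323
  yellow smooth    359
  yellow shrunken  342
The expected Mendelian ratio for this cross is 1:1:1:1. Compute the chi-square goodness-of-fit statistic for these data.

Under the 1:1:1:1 hypothesis (Σ ratio = 4, N = 1344):
  purple smooth: 1344 × 1/4 = 336
  purple shrunken: 1344 × 1/4 = 336
  yellow smooth: 1344 × 1/4 = 336
  yellow shrunken: 1344 × 1/4 = 336
χ² = Σ (O − E)² / E
  purple smooth: (320 − 336)² / 336 = 0.7619
  purple shrunken: (323 − 336)² / 336 = 0.5030
  yellow smooth: (359 − 336)² / 336 = 1.5744
  yellow shrunken: (342 − 336)² / 336 = 0.1071
χ² = 0.7619 + 0.5030 + 1.5744 + 0.1071 = 2.9464 ≈ 2.946

2.946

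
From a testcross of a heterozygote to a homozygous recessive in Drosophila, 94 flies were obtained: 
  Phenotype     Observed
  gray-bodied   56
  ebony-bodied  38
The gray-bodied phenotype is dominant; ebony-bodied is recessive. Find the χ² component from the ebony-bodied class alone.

1.723

A testcross of a heterozygote (Aa × aa) gives a 1:1 phenotypic ratio.
Under the 1:1 hypothesis (Σ ratio = 2, N = 94):
  gray-bodied: 94 × 1/2 = 47
  ebony-bodied: 94 × 1/2 = 47
Contribution of ebony-bodied: (38 − 47)² / 47 = 1.7234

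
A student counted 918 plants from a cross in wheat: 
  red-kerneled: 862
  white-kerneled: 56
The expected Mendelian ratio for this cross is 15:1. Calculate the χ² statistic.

0.035

Expected counts for N = 918 under a 15:1 ratio (total parts = 16):
  red-kerneled: 918 × 15/16 = 860.625
  white-kerneled: 918 × 1/16 = 57.375
χ² = Σ (O − E)² / E
  red-kerneled: (862 − 860.625)² / 860.625 = 0.0022
  white-kerneled: (56 − 57.375)² / 57.375 = 0.0330
χ² = 0.0022 + 0.0330 = 0.0352 ≈ 0.035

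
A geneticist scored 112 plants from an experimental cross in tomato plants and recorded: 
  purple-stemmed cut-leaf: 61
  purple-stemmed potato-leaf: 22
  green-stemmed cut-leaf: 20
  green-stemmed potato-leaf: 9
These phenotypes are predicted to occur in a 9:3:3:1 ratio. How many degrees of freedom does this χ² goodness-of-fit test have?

A goodness-of-fit test with 4 phenotype classes has df = 4 − 1 = 3.

3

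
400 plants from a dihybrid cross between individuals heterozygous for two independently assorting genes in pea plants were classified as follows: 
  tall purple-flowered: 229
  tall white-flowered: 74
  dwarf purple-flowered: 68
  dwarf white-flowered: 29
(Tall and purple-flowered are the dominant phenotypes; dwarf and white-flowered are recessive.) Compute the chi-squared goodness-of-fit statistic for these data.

A dihybrid F₂ with independent assortment and complete dominance at both loci gives a 9:3:3:1 phenotypic ratio.
Expected counts for N = 400 under a 9:3:3:1 ratio (total parts = 16):
  tall purple-flowered: 400 × 9/16 = 225
  tall white-flowered: 400 × 3/16 = 75
  dwarf purple-flowered: 400 × 3/16 = 75
  dwarf white-flowered: 400 × 1/16 = 25
χ² = Σ (O − E)² / E
  tall purple-flowered: (229 − 225)² / 225 = 0.0711
  tall white-flowered: (74 − 75)² / 75 = 0.0133
  dwarf purple-flowered: (68 − 75)² / 75 = 0.6533
  dwarf white-flowered: (29 − 25)² / 25 = 0.6400
χ² = 0.0711 + 0.0133 + 0.6533 + 0.6400 = 1.3777 ≈ 1.378

1.378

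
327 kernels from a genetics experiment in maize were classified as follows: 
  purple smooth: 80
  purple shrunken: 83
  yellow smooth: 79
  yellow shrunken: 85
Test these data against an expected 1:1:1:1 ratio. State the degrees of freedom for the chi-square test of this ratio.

3

A goodness-of-fit test with 4 phenotype classes has df = 4 − 1 = 3.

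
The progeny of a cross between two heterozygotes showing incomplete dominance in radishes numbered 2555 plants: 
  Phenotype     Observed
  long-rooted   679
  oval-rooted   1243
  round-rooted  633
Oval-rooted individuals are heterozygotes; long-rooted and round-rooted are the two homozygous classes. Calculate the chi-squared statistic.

3.520

With incomplete dominance, a heterozygote × heterozygote cross gives a 1:2:1 phenotypic ratio.
Total ratio parts = 4. Expected numbers out of 2555:
  long-rooted: 2555 × 1/4 = 638.75
  oval-rooted: 2555 × 2/4 = 1277.5
  round-rooted: 2555 × 1/4 = 638.75
χ² = Σ (O − E)² / E
  long-rooted: (679 − 638.75)² / 638.75 = 2.5363
  oval-rooted: (1243 − 1277.5)² / 1277.5 = 0.9317
  round-rooted: (633 − 638.75)² / 638.75 = 0.0518
χ² = 2.5363 + 0.9317 + 0.0518 = 3.5198 ≈ 3.520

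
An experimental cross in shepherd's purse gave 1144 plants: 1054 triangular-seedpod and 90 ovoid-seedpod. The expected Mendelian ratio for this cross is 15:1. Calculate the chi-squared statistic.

The 15:1 ratio has 16 parts, so with N = 1144 the expected counts are:
  triangular-seedpod: 1144 × 15/16 = 1072.5
  ovoid-seedpod: 1144 × 1/16 = 71.5
χ² = Σ (O − E)² / E
  triangular-seedpod: (1054 − 1072.5)² / 1072.5 = 0.3191
  ovoid-seedpod: (90 − 71.5)² / 71.5 = 4.7867
χ² = 0.3191 + 4.7867 = 5.1058 ≈ 5.106

5.106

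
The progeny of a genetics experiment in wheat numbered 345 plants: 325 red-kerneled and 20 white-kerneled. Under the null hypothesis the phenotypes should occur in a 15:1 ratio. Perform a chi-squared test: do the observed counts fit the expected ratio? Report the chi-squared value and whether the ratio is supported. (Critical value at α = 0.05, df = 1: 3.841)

0.121; consistent

Expected counts for N = 345 under a 15:1 ratio (total parts = 16):
  red-kerneled: 345 × 15/16 = 323.4375
  white-kerneled: 345 × 1/16 = 21.5625
χ² = Σ (O − E)² / E
  red-kerneled: (325 − 323.4375)² / 323.4375 = 0.0075
  white-kerneled: (20 − 21.5625)² / 21.5625 = 0.1132
χ² = 0.0075 + 0.1132 = 0.1207 ≈ 0.121
Degrees of freedom = 2 − 1 = 1; critical value at α = 0.05 is 3.841.
Since 0.121 < 3.841, we fail to reject the null hypothesis — the data are consistent with the 15:1 ratio.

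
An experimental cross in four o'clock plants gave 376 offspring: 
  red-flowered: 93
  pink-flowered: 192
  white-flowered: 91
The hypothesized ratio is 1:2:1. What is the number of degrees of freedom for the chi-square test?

A goodness-of-fit test with 3 phenotype classes has df = 3 − 1 = 2.

2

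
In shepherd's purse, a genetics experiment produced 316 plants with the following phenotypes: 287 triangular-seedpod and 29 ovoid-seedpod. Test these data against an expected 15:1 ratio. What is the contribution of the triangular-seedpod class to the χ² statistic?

The 15:1 ratio has 16 parts, so with N = 316 the expected counts are:
  triangular-seedpod: 316 × 15/16 = 296.25
  ovoid-seedpod: 316 × 1/16 = 19.75
Contribution of triangular-seedpod: (287 − 296.25)² / 296.25 = 0.2888

0.289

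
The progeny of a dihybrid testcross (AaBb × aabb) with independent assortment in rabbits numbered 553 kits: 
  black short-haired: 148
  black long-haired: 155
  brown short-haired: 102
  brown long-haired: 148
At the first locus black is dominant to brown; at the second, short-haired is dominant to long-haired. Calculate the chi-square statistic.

A dihybrid testcross with independent assortment gives a 1:1:1:1 ratio.
The 1:1:1:1 ratio has 4 parts, so with N = 553 the expected counts are:
  black short-haired: 553 × 1/4 = 138.25
  black long-haired: 553 × 1/4 = 138.25
  brown short-haired: 553 × 1/4 = 138.25
  brown long-haired: 553 × 1/4 = 138.25
χ² = Σ (O − E)² / E
  black short-haired: (148 − 138.25)² / 138.25 = 0.6876
  black long-haired: (155 − 138.25)² / 138.25 = 2.0294
  brown short-haired: (102 − 138.25)² / 138.25 = 9.5050
  brown long-haired: (148 − 138.25)² / 138.25 = 0.6876
χ² = 0.6876 + 2.0294 + 9.5050 + 0.6876 = 12.9096 ≈ 12.910

12.910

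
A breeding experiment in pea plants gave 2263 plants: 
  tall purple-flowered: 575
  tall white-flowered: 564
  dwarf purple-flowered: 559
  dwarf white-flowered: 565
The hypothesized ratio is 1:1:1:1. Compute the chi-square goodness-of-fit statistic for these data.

Expected counts for N = 2263 under a 1:1:1:1 ratio (total parts = 4):
  tall purple-flowered: 2263 × 1/4 = 565.75
  tall white-flowered: 2263 × 1/4 = 565.75
  dwarf purple-flowered: 2263 × 1/4 = 565.75
  dwarf white-flowered: 2263 × 1/4 = 565.75
χ² = Σ (O − E)² / E
  tall purple-flowered: (575 − 565.75)² / 565.75 = 0.1512
  tall white-flowered: (564 − 565.75)² / 565.75 = 0.0054
  dwarf purple-flowered: (559 − 565.75)² / 565.75 = 0.0805
  dwarf white-flowered: (565 − 565.75)² / 565.75 = 0.0010
χ² = 0.1512 + 0.0054 + 0.0805 + 0.0010 = 0.2381 ≈ 0.238

0.238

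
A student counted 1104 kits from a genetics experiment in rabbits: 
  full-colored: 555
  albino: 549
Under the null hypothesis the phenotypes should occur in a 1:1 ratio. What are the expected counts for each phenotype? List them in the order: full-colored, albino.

Total ratio parts = 2. Expected numbers out of 1104:
  full-colored: 1104 × 1/2 = 552
  albino: 1104 × 1/2 = 552

552, 552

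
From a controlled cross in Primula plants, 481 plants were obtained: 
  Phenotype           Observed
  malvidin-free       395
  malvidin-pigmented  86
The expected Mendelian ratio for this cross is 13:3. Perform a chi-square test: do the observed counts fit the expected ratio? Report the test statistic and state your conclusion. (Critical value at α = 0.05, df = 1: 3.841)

Under the 13:3 hypothesis (Σ ratio = 16, N = 481):
  malvidin-free: 481 × 13/16 = 390.8125
  malvidin-pigmented: 481 × 3/16 = 90.1875
χ² = Σ (O − E)² / E
  malvidin-free: (395 − 390.8125)² / 390.8125 = 0.0449
  malvidin-pigmented: (86 − 90.1875)² / 90.1875 = 0.1944
χ² = 0.0449 + 0.1944 = 0.2393 ≈ 0.239
Degrees of freedom = 2 − 1 = 1; critical value at α = 0.05 is 3.841.
Since 0.239 < 3.841, we fail to reject the null hypothesis — the data are consistent with the 13:3 ratio.

0.239; consistent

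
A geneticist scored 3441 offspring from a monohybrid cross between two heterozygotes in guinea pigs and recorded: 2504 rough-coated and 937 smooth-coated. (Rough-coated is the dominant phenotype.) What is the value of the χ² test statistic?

For a monohybrid cross between heterozygotes with complete dominance, the expected phenotypic ratio is 3:1.
Expected counts for N = 3441 under a 3:1 ratio (total parts = 4):
  rough-coated: 3441 × 3/4 = 2580.75
  smooth-coated: 3441 × 1/4 = 860.25
χ² = Σ (O − E)² / E
  rough-coated: (2504 − 2580.75)² / 2580.75 = 2.2825
  smooth-coated: (937 − 860.25)² / 860.25 = 6.8475
χ² = 2.2825 + 6.8475 = 9.130

9.130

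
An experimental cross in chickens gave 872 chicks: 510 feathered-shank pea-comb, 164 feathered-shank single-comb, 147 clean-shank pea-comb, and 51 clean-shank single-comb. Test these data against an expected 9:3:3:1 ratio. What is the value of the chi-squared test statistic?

Expected counts for N = 872 under a 9:3:3:1 ratio (total parts = 16):
  feathered-shank pea-comb: 872 × 9/16 = 490.5
  feathered-shank single-comb: 872 × 3/16 = 163.5
  clean-shank pea-comb: 872 × 3/16 = 163.5
  clean-shank single-comb: 872 × 1/16 = 54.5
χ² = Σ (O − E)² / E
  feathered-shank pea-comb: (510 − 490.5)² / 490.5 = 0.7752
  feathered-shank single-comb: (164 − 163.5)² / 163.5 = 0.0015
  clean-shank pea-comb: (147 − 163.5)² / 163.5 = 1.6651
  clean-shank single-comb: (51 − 54.5)² / 54.5 = 0.2248
χ² = 0.7752 + 0.0015 + 1.6651 + 0.2248 = 2.6666 ≈ 2.667

2.667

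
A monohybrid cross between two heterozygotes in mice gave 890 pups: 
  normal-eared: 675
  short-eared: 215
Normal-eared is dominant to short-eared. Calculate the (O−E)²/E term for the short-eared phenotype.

For a monohybrid cross between heterozygotes with complete dominance, the expected phenotypic ratio is 3:1.
Under the 3:1 hypothesis (Σ ratio = 4, N = 890):
  normal-eared: 890 × 3/4 = 667.5
  short-eared: 890 × 1/4 = 222.5
Contribution of short-eared: (215 − 222.5)² / 222.5 = 0.2528

0.253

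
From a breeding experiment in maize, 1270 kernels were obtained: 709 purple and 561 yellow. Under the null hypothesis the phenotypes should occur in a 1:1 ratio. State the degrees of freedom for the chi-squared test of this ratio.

A goodness-of-fit test with 2 phenotype classes has df = 2 − 1 = 1.

1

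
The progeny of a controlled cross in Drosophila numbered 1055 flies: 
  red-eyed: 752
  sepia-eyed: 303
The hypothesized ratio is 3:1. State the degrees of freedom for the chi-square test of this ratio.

A goodness-of-fit test with 2 phenotype classes has df = 2 − 1 = 1.

1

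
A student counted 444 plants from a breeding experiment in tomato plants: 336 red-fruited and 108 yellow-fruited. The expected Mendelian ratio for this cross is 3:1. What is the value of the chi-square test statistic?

The 3:1 ratio has 4 parts, so with N = 444 the expected counts are:
  red-fruited: 444 × 3/4 = 333
  yellow-fruited: 444 × 1/4 = 111
χ² = Σ (O − E)² / E
  red-fruited: (336 − 333)² / 333 = 0.0270
  yellow-fruited: (108 − 111)² / 111 = 0.0811
χ² = 0.0270 + 0.0811 = 0.1081 ≈ 0.108

0.108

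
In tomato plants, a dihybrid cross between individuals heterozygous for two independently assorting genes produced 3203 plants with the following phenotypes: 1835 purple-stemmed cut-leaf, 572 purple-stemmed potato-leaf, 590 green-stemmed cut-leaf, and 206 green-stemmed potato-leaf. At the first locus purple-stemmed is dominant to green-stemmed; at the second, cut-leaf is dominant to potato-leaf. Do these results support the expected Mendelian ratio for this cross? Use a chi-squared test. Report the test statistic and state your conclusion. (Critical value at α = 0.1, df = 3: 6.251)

A dihybrid F₂ with independent assortment and complete dominance at both loci gives a 9:3:3:1 phenotypic ratio.
Under the 9:3:3:1 hypothesis (Σ ratio = 16, N = 3203):
  purple-stemmed cut-leaf: 3203 × 9/16 = 1801.6875
  purple-stemmed potato-leaf: 3203 × 3/16 = 600.5625
  green-stemmed cut-leaf: 3203 × 3/16 = 600.5625
  green-stemmed potato-leaf: 3203 × 1/16 = 200.1875
χ² = Σ (O − E)² / E
  purple-stemmed cut-leaf: (1835 − 1801.6875)² / 1801.6875 = 0.6159
  purple-stemmed potato-leaf: (572 − 600.5625)² / 600.5625 = 1.3584
  green-stemmed cut-leaf: (590 − 600.5625)² / 600.5625 = 0.1858
  green-stemmed potato-leaf: (206 − 200.1875)² / 200.1875 = 0.1688
χ² = 0.6159 + 1.3584 + 0.1858 + 0.1688 = 2.3289 ≈ 2.329
Degrees of freedom = 4 − 1 = 3; critical value at α = 0.1 is 6.251.
Since 2.329 < 6.251, we fail to reject the null hypothesis — the data are consistent with the 9:3:3:1 ratio.

2.329; consistent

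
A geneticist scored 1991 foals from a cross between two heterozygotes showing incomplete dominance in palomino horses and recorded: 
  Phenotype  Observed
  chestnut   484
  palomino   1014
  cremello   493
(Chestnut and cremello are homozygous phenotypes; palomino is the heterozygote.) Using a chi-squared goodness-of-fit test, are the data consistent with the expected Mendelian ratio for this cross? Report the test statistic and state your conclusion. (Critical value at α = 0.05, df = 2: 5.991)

With incomplete dominance, a heterozygote × heterozygote cross gives a 1:2:1 phenotypic ratio.
The 1:2:1 ratio has 4 parts, so with N = 1991 the expected counts are:
  chestnut: 1991 × 1/4 = 497.75
  palomino: 1991 × 2/4 = 995.5
  cremello: 1991 × 1/4 = 497.75
χ² = Σ (O − E)² / E
  chestnut: (484 − 497.75)² / 497.75 = 0.3798
  palomino: (1014 − 995.5)² / 995.5 = 0.3438
  cremello: (493 − 497.75)² / 497.75 = 0.0453
χ² = 0.3798 + 0.3438 + 0.0453 = 0.7689 ≈ 0.769
Degrees of freedom = 3 − 1 = 2; critical value at α = 0.05 is 5.991.
Since 0.769 < 5.991, we fail to reject the null hypothesis — the data are consistent with the 1:2:1 ratio.

0.769; consistent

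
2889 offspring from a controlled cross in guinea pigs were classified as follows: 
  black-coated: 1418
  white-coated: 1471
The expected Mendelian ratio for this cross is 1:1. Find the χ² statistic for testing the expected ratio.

Total ratio parts = 2. Expected numbers out of 2889:
  black-coated: 2889 × 1/2 = 1444.5
  white-coated: 2889 × 1/2 = 1444.5
χ² = Σ (O − E)² / E
  black-coated: (1418 − 1444.5)² / 1444.5 = 0.4862
  white-coated: (1471 − 1444.5)² / 1444.5 = 0.4862
χ² = 0.4862 + 0.4862 = 0.9724 ≈ 0.972

0.972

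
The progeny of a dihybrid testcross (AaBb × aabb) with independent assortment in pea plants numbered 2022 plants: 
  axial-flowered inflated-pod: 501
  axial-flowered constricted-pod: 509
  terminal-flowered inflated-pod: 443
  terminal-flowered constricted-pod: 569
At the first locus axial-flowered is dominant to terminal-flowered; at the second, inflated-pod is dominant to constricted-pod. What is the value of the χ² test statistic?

15.769

A dihybrid testcross with independent assortment gives a 1:1:1:1 ratio.
The 1:1:1:1 ratio has 4 parts, so with N = 2022 the expected counts are:
  axial-flowered inflated-pod: 2022 × 1/4 = 505.5
  axial-flowered constricted-pod: 2022 × 1/4 = 505.5
  terminal-flowered inflated-pod: 2022 × 1/4 = 505.5
  terminal-flowered constricted-pod: 2022 × 1/4 = 505.5
χ² = Σ (O − E)² / E
  axial-flowered inflated-pod: (501 − 505.5)² / 505.5 = 0.0401
  axial-flowered constricted-pod: (509 − 505.5)² / 505.5 = 0.0242
  terminal-flowered inflated-pod: (443 − 505.5)² / 505.5 = 7.7275
  terminal-flowered constricted-pod: (569 − 505.5)² / 505.5 = 7.9768
χ² = 0.0401 + 0.0242 + 7.7275 + 7.9768 = 15.7686 ≈ 15.769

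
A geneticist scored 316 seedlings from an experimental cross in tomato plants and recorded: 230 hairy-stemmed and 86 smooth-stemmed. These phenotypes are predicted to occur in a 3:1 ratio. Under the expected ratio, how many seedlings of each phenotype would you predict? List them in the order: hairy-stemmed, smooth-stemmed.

237, 79

Expected counts for N = 316 under a 3:1 ratio (total parts = 4):
  hairy-stemmed: 316 × 3/4 = 237
  smooth-stemmed: 316 × 1/4 = 79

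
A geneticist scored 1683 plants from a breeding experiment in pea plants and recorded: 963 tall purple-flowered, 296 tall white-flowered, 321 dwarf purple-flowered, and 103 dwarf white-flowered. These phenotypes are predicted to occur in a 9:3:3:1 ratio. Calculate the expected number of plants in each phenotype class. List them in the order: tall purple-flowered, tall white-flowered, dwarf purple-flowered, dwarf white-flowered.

946.6875, 315.5625, 315.5625, 105.1875

Expected counts for N = 1683 under a 9:3:3:1 ratio (total parts = 16):
  tall purple-flowered: 1683 × 9/16 = 946.6875
  tall white-flowered: 1683 × 3/16 = 315.5625
  dwarf purple-flowered: 1683 × 3/16 = 315.5625
  dwarf white-flowered: 1683 × 1/16 = 105.1875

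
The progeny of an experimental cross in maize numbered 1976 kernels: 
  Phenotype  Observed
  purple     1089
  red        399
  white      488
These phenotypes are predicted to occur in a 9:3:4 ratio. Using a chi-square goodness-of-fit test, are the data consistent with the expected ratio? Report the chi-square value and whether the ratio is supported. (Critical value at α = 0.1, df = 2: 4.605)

2.721; consistent

Under the 9:3:4 hypothesis (Σ ratio = 16, N = 1976):
  purple: 1976 × 9/16 = 1111.5
  red: 1976 × 3/16 = 370.5
  white: 1976 × 4/16 = 494
χ² = Σ (O − E)² / E
  purple: (1089 − 1111.5)² / 1111.5 = 0.4555
  red: (399 − 370.5)² / 370.5 = 2.1923
  white: (488 − 494)² / 494 = 0.0729
χ² = 0.4555 + 2.1923 + 0.0729 = 2.7207 ≈ 2.721
Degrees of freedom = 3 − 1 = 2; critical value at α = 0.1 is 4.605.
Since 2.721 < 4.605, we fail to reject the null hypothesis — the data are consistent with the 9:3:4 ratio.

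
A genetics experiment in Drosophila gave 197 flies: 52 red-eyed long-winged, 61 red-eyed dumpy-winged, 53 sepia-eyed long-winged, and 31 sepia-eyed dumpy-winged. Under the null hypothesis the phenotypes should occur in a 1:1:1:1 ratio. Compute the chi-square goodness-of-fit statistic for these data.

10.005

Under the 1:1:1:1 hypothesis (Σ ratio = 4, N = 197):
  red-eyed long-winged: 197 × 1/4 = 49.25
  red-eyed dumpy-winged: 197 × 1/4 = 49.25
  sepia-eyed long-winged: 197 × 1/4 = 49.25
  sepia-eyed dumpy-winged: 197 × 1/4 = 49.25
χ² = Σ (O − E)² / E
  red-eyed long-winged: (52 − 49.25)² / 49.25 = 0.1536
  red-eyed dumpy-winged: (61 − 49.25)² / 49.25 = 2.8033
  sepia-eyed long-winged: (53 − 49.25)² / 49.25 = 0.2855
  sepia-eyed dumpy-winged: (31 − 49.25)² / 49.25 = 6.7627
χ² = 0.1536 + 2.8033 + 0.2855 + 6.7627 = 10.0051 ≈ 10.005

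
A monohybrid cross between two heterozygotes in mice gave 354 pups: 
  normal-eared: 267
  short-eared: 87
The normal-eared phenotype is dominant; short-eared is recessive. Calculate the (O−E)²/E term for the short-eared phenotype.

0.025

For a monohybrid cross between heterozygotes with complete dominance, the expected phenotypic ratio is 3:1.
The 3:1 ratio has 4 parts, so with N = 354 the expected counts are:
  normal-eared: 354 × 3/4 = 265.5
  short-eared: 354 × 1/4 = 88.5
Contribution of short-eared: (87 − 88.5)² / 88.5 = 0.0254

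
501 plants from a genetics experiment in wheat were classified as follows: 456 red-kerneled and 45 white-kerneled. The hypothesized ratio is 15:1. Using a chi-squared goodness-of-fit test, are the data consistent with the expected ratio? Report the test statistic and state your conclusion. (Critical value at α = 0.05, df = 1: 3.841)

Expected counts for N = 501 under a 15:1 ratio (total parts = 16):
  red-kerneled: 501 × 15/16 = 469.6875
  white-kerneled: 501 × 1/16 = 31.3125
χ² = Σ (O − E)² / E
  red-kerneled: (456 − 469.6875)² / 469.6875 = 0.3989
  white-kerneled: (45 − 31.3125)² / 31.3125 = 5.9832
χ² = 0.3989 + 5.9832 = 6.3821 ≈ 6.382
Degrees of freedom = 2 − 1 = 1; critical value at α = 0.05 is 3.841.
Since 6.382 > 3.841, we reject the null hypothesis — the data do not fit the 15:1 ratio.

6.382; not consistent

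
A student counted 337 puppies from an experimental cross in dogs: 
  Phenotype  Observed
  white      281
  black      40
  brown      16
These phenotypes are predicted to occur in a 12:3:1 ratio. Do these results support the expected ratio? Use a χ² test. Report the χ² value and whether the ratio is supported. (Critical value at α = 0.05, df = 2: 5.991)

12.883; not consistent

Under the 12:3:1 hypothesis (Σ ratio = 16, N = 337):
  white: 337 × 12/16 = 252.75
  black: 337 × 3/16 = 63.1875
  brown: 337 × 1/16 = 21.0625
χ² = Σ (O − E)² / E
  white: (281 − 252.75)² / 252.75 = 3.1575
  black: (40 − 63.1875)² / 63.1875 = 8.5090
  brown: (16 − 21.0625)² / 21.0625 = 1.2168
χ² = 3.1575 + 8.5090 + 1.2168 = 12.8833 ≈ 12.883
Degrees of freedom = 3 − 1 = 2; critical value at α = 0.05 is 5.991.
Since 12.883 > 5.991, we reject the null hypothesis — the data do not fit the 12:3:1 ratio.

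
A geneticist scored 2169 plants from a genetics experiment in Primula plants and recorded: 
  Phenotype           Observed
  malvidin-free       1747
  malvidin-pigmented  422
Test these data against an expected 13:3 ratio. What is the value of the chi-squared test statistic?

0.710

Expected counts for N = 2169 under a 13:3 ratio (total parts = 16):
  malvidin-free: 2169 × 13/16 = 1762.3125
  malvidin-pigmented: 2169 × 3/16 = 406.6875
χ² = Σ (O − E)² / E
  malvidin-free: (1747 − 1762.3125)² / 1762.3125 = 0.1330
  malvidin-pigmented: (422 − 406.6875)² / 406.6875 = 0.5765
χ² = 0.1330 + 0.5765 = 0.7095 ≈ 0.710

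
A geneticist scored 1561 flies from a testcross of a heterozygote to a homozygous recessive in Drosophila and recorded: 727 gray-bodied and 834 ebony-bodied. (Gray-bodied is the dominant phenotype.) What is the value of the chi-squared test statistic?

A testcross of a heterozygote (Aa × aa) gives a 1:1 phenotypic ratio.
Under the 1:1 hypothesis (Σ ratio = 2, N = 1561):
  gray-bodied: 1561 × 1/2 = 780.5
  ebony-bodied: 1561 × 1/2 = 780.5
χ² = Σ (O − E)² / E
  gray-bodied: (727 − 780.5)² / 780.5 = 3.6672
  ebony-bodied: (834 − 780.5)² / 780.5 = 3.6672
χ² = 3.6672 + 3.6672 = 7.3344 ≈ 7.334

7.334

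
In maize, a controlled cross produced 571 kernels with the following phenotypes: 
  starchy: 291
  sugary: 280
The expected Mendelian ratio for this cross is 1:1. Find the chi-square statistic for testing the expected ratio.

Expected counts for N = 571 under a 1:1 ratio (total parts = 2):
  starchy: 571 × 1/2 = 285.5
  sugary: 571 × 1/2 = 285.5
χ² = Σ (O − E)² / E
  starchy: (291 − 285.5)² / 285.5 = 0.1060
  sugary: (280 − 285.5)² / 285.5 = 0.1060
χ² = 0.1060 + 0.1060 = 0.212

0.212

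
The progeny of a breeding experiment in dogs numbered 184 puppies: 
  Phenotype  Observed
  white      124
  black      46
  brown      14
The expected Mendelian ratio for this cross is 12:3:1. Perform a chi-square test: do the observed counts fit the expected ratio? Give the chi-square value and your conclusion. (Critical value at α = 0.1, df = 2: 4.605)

5.797; not consistent

Under the 12:3:1 hypothesis (Σ ratio = 16, N = 184):
  white: 184 × 12/16 = 138
  black: 184 × 3/16 = 34.5
  brown: 184 × 1/16 = 11.5
χ² = Σ (O − E)² / E
  white: (124 − 138)² / 138 = 1.4203
  black: (46 − 34.5)² / 34.5 = 3.8333
  brown: (14 − 11.5)² / 11.5 = 0.5435
χ² = 1.4203 + 3.8333 + 0.5435 = 5.7971 ≈ 5.797
Degrees of freedom = 3 − 1 = 2; critical value at α = 0.1 is 4.605.
Since 5.797 > 4.605, we reject the null hypothesis — the data do not fit the 12:3:1 ratio.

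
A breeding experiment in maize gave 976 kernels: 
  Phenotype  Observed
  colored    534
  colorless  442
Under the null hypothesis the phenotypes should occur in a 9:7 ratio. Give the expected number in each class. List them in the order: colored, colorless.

Under the 9:7 hypothesis (Σ ratio = 16, N = 976):
  colored: 976 × 9/16 = 549
  colorless: 976 × 7/16 = 427

549, 427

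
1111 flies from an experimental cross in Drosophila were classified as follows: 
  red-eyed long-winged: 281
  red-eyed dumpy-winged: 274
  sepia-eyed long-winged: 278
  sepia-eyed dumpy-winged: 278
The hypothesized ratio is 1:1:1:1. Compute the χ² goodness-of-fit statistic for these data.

0.089

The 1:1:1:1 ratio has 4 parts, so with N = 1111 the expected counts are:
  red-eyed long-winged: 1111 × 1/4 = 277.75
  red-eyed dumpy-winged: 1111 × 1/4 = 277.75
  sepia-eyed long-winged: 1111 × 1/4 = 277.75
  sepia-eyed dumpy-winged: 1111 × 1/4 = 277.75
χ² = Σ (O − E)² / E
  red-eyed long-winged: (281 − 277.75)² / 277.75 = 0.0380
  red-eyed dumpy-winged: (274 − 277.75)² / 277.75 = 0.0506
  sepia-eyed long-winged: (278 − 277.75)² / 277.75 = 0.0002
  sepia-eyed dumpy-winged: (278 − 277.75)² / 277.75 = 0.0002
χ² = 0.0380 + 0.0506 + 0.0002 + 0.0002 = 0.089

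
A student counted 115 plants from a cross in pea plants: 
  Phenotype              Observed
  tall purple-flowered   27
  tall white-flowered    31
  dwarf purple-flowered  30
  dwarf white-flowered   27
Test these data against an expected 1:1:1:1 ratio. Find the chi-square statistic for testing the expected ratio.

Total ratio parts = 4. Expected numbers out of 115:
  tall purple-flowered: 115 × 1/4 = 28.75
  tall white-flowered: 115 × 1/4 = 28.75
  dwarf purple-flowered: 115 × 1/4 = 28.75
  dwarf white-flowered: 115 × 1/4 = 28.75
χ² = Σ (O − E)² / E
  tall purple-flowered: (27 − 28.75)² / 28.75 = 0.1065
  tall white-flowered: (31 − 28.75)² / 28.75 = 0.1761
  dwarf purple-flowered: (30 − 28.75)² / 28.75 = 0.0543
  dwarf white-flowered: (27 − 28.75)² / 28.75 = 0.1065
χ² = 0.1065 + 0.1761 + 0.0543 + 0.1065 = 0.4434 ≈ 0.443

0.443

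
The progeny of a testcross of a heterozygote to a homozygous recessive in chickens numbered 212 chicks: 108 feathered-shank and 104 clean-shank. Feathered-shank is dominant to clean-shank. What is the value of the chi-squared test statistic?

0.075

A testcross of a heterozygote (Aa × aa) gives a 1:1 phenotypic ratio.
Expected counts for N = 212 under a 1:1 ratio (total parts = 2):
  feathered-shank: 212 × 1/2 = 106
  clean-shank: 212 × 1/2 = 106
χ² = Σ (O − E)² / E
  feathered-shank: (108 − 106)² / 106 = 0.0377
  clean-shank: (104 − 106)² / 106 = 0.0377
χ² = 0.0377 + 0.0377 = 0.0754 ≈ 0.075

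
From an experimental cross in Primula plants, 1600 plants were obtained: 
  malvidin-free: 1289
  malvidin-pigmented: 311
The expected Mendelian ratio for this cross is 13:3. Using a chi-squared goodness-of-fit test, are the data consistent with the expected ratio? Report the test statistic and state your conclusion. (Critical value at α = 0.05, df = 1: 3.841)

0.496; consistent

Expected counts for N = 1600 under a 13:3 ratio (total parts = 16):
  malvidin-free: 1600 × 13/16 = 1300
  malvidin-pigmented: 1600 × 3/16 = 300
χ² = Σ (O − E)² / E
  malvidin-free: (1289 − 1300)² / 1300 = 0.0931
  malvidin-pigmented: (311 − 300)² / 300 = 0.4033
χ² = 0.0931 + 0.4033 = 0.4964 ≈ 0.496
Degrees of freedom = 2 − 1 = 1; critical value at α = 0.05 is 3.841.
Since 0.496 < 3.841, we fail to reject the null hypothesis — the data are consistent with the 13:3 ratio.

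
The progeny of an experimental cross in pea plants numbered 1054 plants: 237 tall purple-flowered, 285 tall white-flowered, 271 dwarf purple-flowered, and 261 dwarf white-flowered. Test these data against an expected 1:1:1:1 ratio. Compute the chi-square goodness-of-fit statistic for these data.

Total ratio parts = 4. Expected numbers out of 1054:
  tall purple-flowered: 1054 × 1/4 = 263.5
  tall white-flowered: 1054 × 1/4 = 263.5
  dwarf purple-flowered: 1054 × 1/4 = 263.5
  dwarf white-flowered: 1054 × 1/4 = 263.5
χ² = Σ (O − E)² / E
  tall purple-flowered: (237 − 263.5)² / 263.5 = 2.6651
  tall white-flowered: (285 − 263.5)² / 263.5 = 1.7543
  dwarf purple-flowered: (271 − 263.5)² / 263.5 = 0.2135
  dwarf white-flowered: (261 − 263.5)² / 263.5 = 0.0237
χ² = 2.6651 + 1.7543 + 0.2135 + 0.0237 = 4.6566 ≈ 4.657

4.657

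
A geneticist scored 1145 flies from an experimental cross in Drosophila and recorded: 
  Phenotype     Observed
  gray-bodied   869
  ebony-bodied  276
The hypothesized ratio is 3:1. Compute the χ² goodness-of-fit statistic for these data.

0.489

Total ratio parts = 4. Expected numbers out of 1145:
  gray-bodied: 1145 × 3/4 = 858.75
  ebony-bodied: 1145 × 1/4 = 286.25
χ² = Σ (O − E)² / E
  gray-bodied: (869 − 858.75)² / 858.75 = 0.1223
  ebony-bodied: (276 − 286.25)² / 286.25 = 0.3670
χ² = 0.1223 + 0.3670 = 0.4893 ≈ 0.489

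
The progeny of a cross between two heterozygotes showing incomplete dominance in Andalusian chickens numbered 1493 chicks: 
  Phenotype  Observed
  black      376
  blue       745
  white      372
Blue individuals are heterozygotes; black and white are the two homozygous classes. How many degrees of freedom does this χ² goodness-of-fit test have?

2

With incomplete dominance, a heterozygote × heterozygote cross gives a 1:2:1 phenotypic ratio.
A goodness-of-fit test with 3 phenotype classes has df = 3 − 1 = 2.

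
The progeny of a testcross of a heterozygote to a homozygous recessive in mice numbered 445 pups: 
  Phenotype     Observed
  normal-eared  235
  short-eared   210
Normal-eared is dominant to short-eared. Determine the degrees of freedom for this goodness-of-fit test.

A testcross of a heterozygote (Aa × aa) gives a 1:1 phenotypic ratio.
A goodness-of-fit test with 2 phenotype classes has df = 2 − 1 = 1.

1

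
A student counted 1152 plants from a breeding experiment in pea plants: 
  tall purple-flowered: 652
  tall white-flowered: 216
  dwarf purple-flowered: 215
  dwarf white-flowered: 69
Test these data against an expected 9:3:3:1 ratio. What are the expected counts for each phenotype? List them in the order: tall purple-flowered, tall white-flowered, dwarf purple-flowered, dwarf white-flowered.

Under the 9:3:3:1 hypothesis (Σ ratio = 16, N = 1152):
  tall purple-flowered: 1152 × 9/16 = 648
  tall white-flowered: 1152 × 3/16 = 216
  dwarf purple-flowered: 1152 × 3/16 = 216
  dwarf white-flowered: 1152 × 1/16 = 72

648, 216, 216, 72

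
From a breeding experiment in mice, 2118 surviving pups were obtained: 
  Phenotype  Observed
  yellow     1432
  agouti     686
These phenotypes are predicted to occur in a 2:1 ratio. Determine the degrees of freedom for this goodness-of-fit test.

1

A goodness-of-fit test with 2 phenotype classes has df = 2 − 1 = 1.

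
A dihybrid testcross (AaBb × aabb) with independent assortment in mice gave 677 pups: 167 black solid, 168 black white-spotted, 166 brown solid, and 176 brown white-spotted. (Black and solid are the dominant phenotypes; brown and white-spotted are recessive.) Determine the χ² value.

A dihybrid testcross with independent assortment gives a 1:1:1:1 ratio.
Total ratio parts = 4. Expected numbers out of 677:
  black solid: 677 × 1/4 = 169.25
  black white-spotted: 677 × 1/4 = 169.25
  brown solid: 677 × 1/4 = 169.25
  brown white-spotted: 677 × 1/4 = 169.25
χ² = Σ (O − E)² / E
  black solid: (167 − 169.25)² / 169.25 = 0.0299
  black white-spotted: (168 − 169.25)² / 169.25 = 0.0092
  brown solid: (166 − 169.25)² / 169.25 = 0.0624
  brown white-spotted: (176 − 169.25)² / 169.25 = 0.2692
χ² = 0.0299 + 0.0092 + 0.0624 + 0.2692 = 0.3707 ≈ 0.371

0.371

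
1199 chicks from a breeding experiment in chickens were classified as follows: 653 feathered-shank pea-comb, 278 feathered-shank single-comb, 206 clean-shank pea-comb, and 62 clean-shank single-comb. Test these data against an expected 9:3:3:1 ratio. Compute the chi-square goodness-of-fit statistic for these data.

Total ratio parts = 16. Expected numbers out of 1199:
  feathered-shank pea-comb: 1199 × 9/16 = 674.4375
  feathered-shank single-comb: 1199 × 3/16 = 224.8125
  clean-shank pea-comb: 1199 × 3/16 = 224.8125
  clean-shank single-comb: 1199 × 1/16 = 74.9375
χ² = Σ (O − E)² / E
  feathered-shank pea-comb: (653 − 674.4375)² / 674.4375 = 0.6814
  feathered-shank single-comb: (278 − 224.8125)² / 224.8125 = 12.5834
  clean-shank pea-comb: (206 − 224.8125)² / 224.8125 = 1.5742
  clean-shank single-comb: (62 − 74.9375)² / 74.9375 = 2.2336
χ² = 0.6814 + 12.5834 + 1.5742 + 2.2336 = 17.0726 ≈ 17.073

17.073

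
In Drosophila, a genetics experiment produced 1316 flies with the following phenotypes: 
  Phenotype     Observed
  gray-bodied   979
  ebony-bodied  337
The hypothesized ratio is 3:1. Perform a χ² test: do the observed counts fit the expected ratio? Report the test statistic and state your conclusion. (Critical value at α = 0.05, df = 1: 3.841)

0.259; consistent

The 3:1 ratio has 4 parts, so with N = 1316 the expected counts are:
  gray-bodied: 1316 × 3/4 = 987
  ebony-bodied: 1316 × 1/4 = 329
χ² = Σ (O − E)² / E
  gray-bodied: (979 − 987)² / 987 = 0.0648
  ebony-bodied: (337 − 329)² / 329 = 0.1945
χ² = 0.0648 + 0.1945 = 0.2593 ≈ 0.259
Degrees of freedom = 2 − 1 = 1; critical value at α = 0.05 is 3.841.
Since 0.259 < 3.841, we fail to reject the null hypothesis — the data are consistent with the 3:1 ratio.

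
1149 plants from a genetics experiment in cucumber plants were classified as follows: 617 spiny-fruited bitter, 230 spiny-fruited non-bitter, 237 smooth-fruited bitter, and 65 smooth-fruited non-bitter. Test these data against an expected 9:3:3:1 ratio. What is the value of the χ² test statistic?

Expected counts for N = 1149 under a 9:3:3:1 ratio (total parts = 16):
  spiny-fruited bitter: 1149 × 9/16 = 646.3125
  spiny-fruited non-bitter: 1149 × 3/16 = 215.4375
  smooth-fruited bitter: 1149 × 3/16 = 215.4375
  smooth-fruited non-bitter: 1149 × 1/16 = 71.8125
χ² = Σ (O − E)² / E
  spiny-fruited bitter: (617 − 646.3125)² / 646.3125 = 1.3294
  spiny-fruited non-bitter: (230 − 215.4375)² / 215.4375 = 0.9844
  smooth-fruited bitter: (237 − 215.4375)² / 215.4375 = 2.1581
  smooth-fruited non-bitter: (65 − 71.8125)² / 71.8125 = 0.6463
χ² = 1.3294 + 0.9844 + 2.1581 + 0.6463 = 5.1182 ≈ 5.118

5.118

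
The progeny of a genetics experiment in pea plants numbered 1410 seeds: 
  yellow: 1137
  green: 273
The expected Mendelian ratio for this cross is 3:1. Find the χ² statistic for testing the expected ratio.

Under the 3:1 hypothesis (Σ ratio = 4, N = 1410):
  yellow: 1410 × 3/4 = 1057.5
  green: 1410 × 1/4 = 352.5
χ² = Σ (O − E)² / E
  yellow: (1137 − 1057.5)² / 1057.5 = 5.9766
  green: (273 − 352.5)² / 352.5 = 17.9298
χ² = 5.9766 + 17.9298 = 23.9064 ≈ 23.906

23.906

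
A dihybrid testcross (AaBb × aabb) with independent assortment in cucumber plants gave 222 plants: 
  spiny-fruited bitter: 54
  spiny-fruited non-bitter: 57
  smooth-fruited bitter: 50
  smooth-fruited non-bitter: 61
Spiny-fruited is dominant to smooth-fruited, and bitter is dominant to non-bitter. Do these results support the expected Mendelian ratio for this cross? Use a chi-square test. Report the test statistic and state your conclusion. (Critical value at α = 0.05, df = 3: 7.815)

A dihybrid testcross with independent assortment gives a 1:1:1:1 ratio.
Total ratio parts = 4. Expected numbers out of 222:
  spiny-fruited bitter: 222 × 1/4 = 55.5
  spiny-fruited non-bitter: 222 × 1/4 = 55.5
  smooth-fruited bitter: 222 × 1/4 = 55.5
  smooth-fruited non-bitter: 222 × 1/4 = 55.5
χ² = Σ (O − E)² / E
  spiny-fruited bitter: (54 − 55.5)² / 55.5 = 0.0405
  spiny-fruited non-bitter: (57 − 55.5)² / 55.5 = 0.0405
  smooth-fruited bitter: (50 − 55.5)² / 55.5 = 0.5450
  smooth-fruited non-bitter: (61 − 55.5)² / 55.5 = 0.5450
χ² = 0.0405 + 0.0405 + 0.5450 + 0.5450 = 1.171
Degrees of freedom = 4 − 1 = 3; critical value at α = 0.05 is 7.815.
Since 1.171 < 7.815, we fail to reject the null hypothesis — the data are consistent with the 1:1:1:1 ratio.

1.171; consistent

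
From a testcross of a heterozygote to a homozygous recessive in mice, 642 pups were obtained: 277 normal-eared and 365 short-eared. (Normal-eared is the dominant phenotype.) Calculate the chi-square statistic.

A testcross of a heterozygote (Aa × aa) gives a 1:1 phenotypic ratio.
Total ratio parts = 2. Expected numbers out of 642:
  normal-eared: 642 × 1/2 = 321
  short-eared: 642 × 1/2 = 321
χ² = Σ (O − E)² / E
  normal-eared: (277 − 321)² / 321 = 6.0312
  short-eared: (365 − 321)² / 321 = 6.0312
χ² = 6.0312 + 6.0312 = 12.0624 ≈ 12.062

12.062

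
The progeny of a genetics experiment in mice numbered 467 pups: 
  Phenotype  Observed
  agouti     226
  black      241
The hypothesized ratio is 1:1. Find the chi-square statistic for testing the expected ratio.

The 1:1 ratio has 2 parts, so with N = 467 the expected counts are:
  agouti: 467 × 1/2 = 233.5
  black: 467 × 1/2 = 233.5
χ² = Σ (O − E)² / E
  agouti: (226 − 233.5)² / 233.5 = 0.2409
  black: (241 − 233.5)² / 233.5 = 0.2409
χ² = 0.2409 + 0.2409 = 0.4818 ≈ 0.482

0.482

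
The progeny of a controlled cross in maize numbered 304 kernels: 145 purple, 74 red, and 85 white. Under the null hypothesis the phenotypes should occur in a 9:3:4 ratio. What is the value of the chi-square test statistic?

Under the 9:3:4 hypothesis (Σ ratio = 16, N = 304):
  purple: 304 × 9/16 = 171
  red: 304 × 3/16 = 57
  white: 304 × 4/16 = 76
χ² = Σ (O − E)² / E
  purple: (145 − 171)² / 171 = 3.9532
  red: (74 − 57)² / 57 = 5.0702
  white: (85 − 76)² / 76 = 1.0658
χ² = 3.9532 + 5.0702 + 1.0658 = 10.0892 ≈ 10.089

10.089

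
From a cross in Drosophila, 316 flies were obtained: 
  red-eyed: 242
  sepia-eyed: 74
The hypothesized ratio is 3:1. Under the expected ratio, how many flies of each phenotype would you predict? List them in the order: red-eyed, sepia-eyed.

237, 79

The 3:1 ratio has 4 parts, so with N = 316 the expected counts are:
  red-eyed: 316 × 3/4 = 237
  sepia-eyed: 316 × 1/4 = 79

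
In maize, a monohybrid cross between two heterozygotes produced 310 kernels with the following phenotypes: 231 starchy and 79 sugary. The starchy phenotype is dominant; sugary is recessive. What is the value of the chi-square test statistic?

0.039

For a monohybrid cross between heterozygotes with complete dominance, the expected phenotypic ratio is 3:1.
Total ratio parts = 4. Expected numbers out of 310:
  starchy: 310 × 3/4 = 232.5
  sugary: 310 × 1/4 = 77.5
χ² = Σ (O − E)² / E
  starchy: (231 − 232.5)² / 232.5 = 0.0097
  sugary: (79 − 77.5)² / 77.5 = 0.0290
χ² = 0.0097 + 0.0290 = 0.0387 ≈ 0.039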